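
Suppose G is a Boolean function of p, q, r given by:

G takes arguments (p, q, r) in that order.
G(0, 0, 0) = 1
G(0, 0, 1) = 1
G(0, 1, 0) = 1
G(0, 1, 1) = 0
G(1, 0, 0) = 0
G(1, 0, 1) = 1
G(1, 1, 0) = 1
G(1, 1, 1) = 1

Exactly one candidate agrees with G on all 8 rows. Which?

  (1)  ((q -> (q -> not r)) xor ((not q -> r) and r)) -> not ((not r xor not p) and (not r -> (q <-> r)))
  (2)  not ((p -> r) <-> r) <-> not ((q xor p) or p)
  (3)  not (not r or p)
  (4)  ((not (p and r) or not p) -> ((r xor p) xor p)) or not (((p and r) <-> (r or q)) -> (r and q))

1

(2): at (0,0,1) it gives 0, but G = 1 — eliminated.
(3): at (0,0,0) it gives 0, but G = 1 — eliminated.
(4): at (0,1,0) it gives 0, but G = 1 — eliminated.
That leaves (1). Evaluating it on every row reproduces the table of G exactly.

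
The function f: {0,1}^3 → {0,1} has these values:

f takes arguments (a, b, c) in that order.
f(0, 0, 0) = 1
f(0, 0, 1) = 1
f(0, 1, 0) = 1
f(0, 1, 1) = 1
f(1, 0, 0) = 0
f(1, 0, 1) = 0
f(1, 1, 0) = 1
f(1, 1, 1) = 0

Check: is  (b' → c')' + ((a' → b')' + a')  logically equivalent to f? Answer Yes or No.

No

Test each input against both f and the formula:
  a=0, b=0, c=0: formula gives 1, f = 1 ✓
  a=0, b=0, c=1: formula gives 1, f = 1 ✓
  a=0, b=1, c=0: formula gives 1, f = 1 ✓
  a=0, b=1, c=1: formula gives 1, f = 1 ✓
  a=1, b=0, c=0: formula gives 0, f = 0 ✓
  a=1, b=0, c=1: formula gives 1, but f = 0 ✗
A single disagreement suffices: at (1,0,1) they differ, so the formula does not compute f.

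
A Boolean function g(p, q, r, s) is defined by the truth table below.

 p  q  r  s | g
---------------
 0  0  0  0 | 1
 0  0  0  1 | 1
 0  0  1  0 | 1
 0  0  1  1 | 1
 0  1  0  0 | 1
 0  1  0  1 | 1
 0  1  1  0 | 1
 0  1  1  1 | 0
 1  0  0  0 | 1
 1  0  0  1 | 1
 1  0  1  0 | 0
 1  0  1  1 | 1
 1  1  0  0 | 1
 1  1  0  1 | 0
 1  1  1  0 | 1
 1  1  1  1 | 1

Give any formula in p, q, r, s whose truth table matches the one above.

There are just 3 zero rows: (0,1,1,1), (1,0,1,0), (1,1,0,1). Their minterms are ¬p·q·r·s, p·¬q·r·¬s, p·q·¬r·s; the OR of those covers precisely the 0-outputs, and negating it yields g.

g(p, q, r, s) = not (((((not p and q) and r) and s) or (((p and not q) and r) and not s)) or (((p and q) and not r) and s))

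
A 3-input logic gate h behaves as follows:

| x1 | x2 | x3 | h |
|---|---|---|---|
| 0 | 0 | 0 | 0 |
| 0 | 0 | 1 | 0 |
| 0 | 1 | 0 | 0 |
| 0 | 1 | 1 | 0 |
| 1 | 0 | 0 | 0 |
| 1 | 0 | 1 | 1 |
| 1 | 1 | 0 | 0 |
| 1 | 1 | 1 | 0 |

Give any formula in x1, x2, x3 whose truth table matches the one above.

Only row (1,0,1) gives 1. That row's minterm x1·¬x2·x3 is h directly.

h(x1, x2, x3) = (x1 AND NOT x2) AND x3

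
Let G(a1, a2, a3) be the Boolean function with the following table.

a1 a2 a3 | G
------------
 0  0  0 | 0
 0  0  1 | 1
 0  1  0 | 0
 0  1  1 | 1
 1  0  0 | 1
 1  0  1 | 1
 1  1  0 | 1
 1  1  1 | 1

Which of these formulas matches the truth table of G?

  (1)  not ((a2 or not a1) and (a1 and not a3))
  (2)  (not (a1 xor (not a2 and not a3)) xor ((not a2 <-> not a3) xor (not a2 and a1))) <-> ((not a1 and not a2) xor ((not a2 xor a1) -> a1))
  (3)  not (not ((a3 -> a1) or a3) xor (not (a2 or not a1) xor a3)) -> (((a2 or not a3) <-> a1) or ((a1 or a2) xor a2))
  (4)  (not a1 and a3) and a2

(1) disagrees with G on (0,0,0) (formula → 1, table → 0); rule it out.
(2) disagrees with G on (0,0,0) (formula → 1, table → 0); rule it out.
(4) disagrees with G on (0,0,1) (formula → 0, table → 1); rule it out.
Only (3) survives; checking it on all 8 rows confirms it matches G.

3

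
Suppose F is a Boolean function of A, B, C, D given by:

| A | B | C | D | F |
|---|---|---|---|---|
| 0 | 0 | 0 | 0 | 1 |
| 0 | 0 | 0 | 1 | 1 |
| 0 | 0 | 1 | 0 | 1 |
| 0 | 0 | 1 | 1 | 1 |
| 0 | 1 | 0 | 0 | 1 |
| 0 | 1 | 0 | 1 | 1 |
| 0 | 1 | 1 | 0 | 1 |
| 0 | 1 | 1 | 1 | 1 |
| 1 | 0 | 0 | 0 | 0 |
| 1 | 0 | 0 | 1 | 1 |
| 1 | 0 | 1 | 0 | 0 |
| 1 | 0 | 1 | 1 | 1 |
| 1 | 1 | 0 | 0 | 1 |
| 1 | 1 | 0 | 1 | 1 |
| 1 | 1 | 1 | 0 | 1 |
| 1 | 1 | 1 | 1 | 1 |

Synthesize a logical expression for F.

F(A, B, C, D) = NOT ((((A AND NOT B) AND NOT C) AND NOT D) OR (((A AND NOT B) AND C) AND NOT D))

F is 0 on only 2 rows — (1,0,0,0), (1,0,1,0). Writing each as a minterm (A·¬B·¬C·¬D, A·¬B·C·¬D) and OR-ing them characterizes exactly where F=0, so F is the negation of that disjunction.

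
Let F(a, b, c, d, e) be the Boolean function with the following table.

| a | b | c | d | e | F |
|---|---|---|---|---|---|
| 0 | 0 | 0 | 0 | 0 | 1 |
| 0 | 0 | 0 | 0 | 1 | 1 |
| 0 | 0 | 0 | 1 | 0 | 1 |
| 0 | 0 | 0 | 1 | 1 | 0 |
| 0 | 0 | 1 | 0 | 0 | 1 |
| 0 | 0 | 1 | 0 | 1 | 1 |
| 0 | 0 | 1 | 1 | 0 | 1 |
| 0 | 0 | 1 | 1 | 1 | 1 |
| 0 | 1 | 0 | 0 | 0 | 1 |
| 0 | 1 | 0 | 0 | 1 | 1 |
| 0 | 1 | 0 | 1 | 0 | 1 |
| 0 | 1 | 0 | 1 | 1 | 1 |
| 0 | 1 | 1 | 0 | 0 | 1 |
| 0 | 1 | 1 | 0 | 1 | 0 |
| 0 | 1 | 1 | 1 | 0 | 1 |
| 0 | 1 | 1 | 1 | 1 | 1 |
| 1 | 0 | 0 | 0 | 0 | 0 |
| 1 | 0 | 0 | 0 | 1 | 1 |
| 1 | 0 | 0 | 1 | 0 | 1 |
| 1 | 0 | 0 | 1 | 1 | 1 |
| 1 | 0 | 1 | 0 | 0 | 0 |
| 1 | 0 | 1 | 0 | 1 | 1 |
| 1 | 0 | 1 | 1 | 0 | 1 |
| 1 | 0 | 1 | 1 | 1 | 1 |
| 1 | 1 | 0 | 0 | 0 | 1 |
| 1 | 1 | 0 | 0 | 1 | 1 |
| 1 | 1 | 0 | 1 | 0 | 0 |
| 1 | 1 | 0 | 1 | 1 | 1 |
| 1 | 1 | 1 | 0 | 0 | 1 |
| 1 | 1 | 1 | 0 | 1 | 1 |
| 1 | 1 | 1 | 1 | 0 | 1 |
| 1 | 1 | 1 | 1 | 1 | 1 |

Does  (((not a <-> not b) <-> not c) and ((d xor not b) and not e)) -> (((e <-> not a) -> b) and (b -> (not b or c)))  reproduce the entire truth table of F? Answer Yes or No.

Evaluate (((not a <-> not b) <-> not c) and ((d xor not b) and not e)) -> (((e <-> not a) -> b) and (b -> (not b or c))) on each row and compare to F:
  a=0, b=0, c=0, d=0, e=0: formula gives 1, F = 1 ✓
  a=0, b=0, c=0, d=0, e=1: formula gives 1, F = 1 ✓
  a=0, b=0, c=0, d=1, e=0: formula gives 1, F = 1 ✓
  a=0, b=0, c=0, d=1, e=1: formula gives 1, but F = 0 ✗
Row (0,0,0,1,1) is a counterexample, so the formula is not equivalent to F.

No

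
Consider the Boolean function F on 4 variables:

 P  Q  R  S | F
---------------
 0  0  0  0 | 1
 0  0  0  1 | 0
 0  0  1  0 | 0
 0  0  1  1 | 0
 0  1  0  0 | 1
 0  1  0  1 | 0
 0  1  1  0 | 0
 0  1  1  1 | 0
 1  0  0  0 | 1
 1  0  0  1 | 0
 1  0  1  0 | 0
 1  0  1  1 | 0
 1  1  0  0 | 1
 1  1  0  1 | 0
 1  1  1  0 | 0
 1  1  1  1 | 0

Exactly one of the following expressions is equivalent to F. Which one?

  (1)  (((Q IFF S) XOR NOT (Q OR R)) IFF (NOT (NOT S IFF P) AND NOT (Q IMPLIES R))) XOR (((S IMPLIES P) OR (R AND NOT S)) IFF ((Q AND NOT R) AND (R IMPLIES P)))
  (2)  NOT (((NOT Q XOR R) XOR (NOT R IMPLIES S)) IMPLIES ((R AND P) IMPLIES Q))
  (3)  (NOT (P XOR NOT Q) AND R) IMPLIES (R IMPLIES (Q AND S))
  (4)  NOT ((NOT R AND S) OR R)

(1): at (0,0,0,1) it gives 1, but F = 0 — eliminated.
(2): at (0,0,0,0) it gives 0, but F = 1 — eliminated.
(3): at (0,0,0,1) it gives 1, but F = 0 — eliminated.
That leaves (4). Evaluating it on every row reproduces the table of F exactly.

4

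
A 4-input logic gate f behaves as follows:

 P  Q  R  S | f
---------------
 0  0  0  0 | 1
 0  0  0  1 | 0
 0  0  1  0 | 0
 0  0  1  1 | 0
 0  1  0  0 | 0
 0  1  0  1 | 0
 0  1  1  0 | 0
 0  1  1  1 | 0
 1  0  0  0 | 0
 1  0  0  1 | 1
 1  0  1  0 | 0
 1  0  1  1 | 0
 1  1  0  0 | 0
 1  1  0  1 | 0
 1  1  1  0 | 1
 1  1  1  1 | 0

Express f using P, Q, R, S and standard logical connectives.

f(P, Q, R, S) = ((((NOT P AND NOT Q) AND NOT R) AND NOT S) OR (((P AND NOT Q) AND NOT R) AND S)) OR (((P AND Q) AND R) AND NOT S)

The 1-rows are (0,0,0,0), (1,0,0,1), (1,1,1,0). Each contributes one minterm — ¬P·¬Q·¬R·¬S; P·¬Q·¬R·S; P·Q·R·¬S — and their disjunction is a sum-of-products form of f.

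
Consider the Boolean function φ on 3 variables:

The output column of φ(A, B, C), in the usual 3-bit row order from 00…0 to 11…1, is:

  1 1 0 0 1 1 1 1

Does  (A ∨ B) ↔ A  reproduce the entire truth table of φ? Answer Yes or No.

Evaluate (A ∨ B) ↔ A on each row and compare to φ:
  A=0, B=0, C=0: formula gives 1, φ = 1 ✓
  A=0, B=0, C=1: formula gives 1, φ = 1 ✓
  A=0, B=1, C=0: formula gives 0, φ = 0 ✓
  A=0, B=1, C=1: formula gives 0, φ = 0 ✓
  A=1, B=0, C=0: formula gives 1, φ = 1 ✓
  … (the remaining 3 rows also agree.)
Every row agrees, so the formula is equivalent.

Yes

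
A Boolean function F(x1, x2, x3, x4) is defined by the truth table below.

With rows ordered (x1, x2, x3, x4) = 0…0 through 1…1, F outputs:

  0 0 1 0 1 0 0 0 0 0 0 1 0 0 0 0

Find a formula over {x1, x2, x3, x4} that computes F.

Collect the rows where F=1 — (0,0,1,0), (0,1,0,0), (1,0,1,1) — and write one minterm per row: ¬x1·¬x2·x3·¬x4, ¬x1·x2·¬x3·¬x4, x1·¬x2·x3·x4. Their union (logical OR) reproduces the table exactly.

F(x1, x2, x3, x4) = ((((¬x1 ∧ ¬x2) ∧ x3) ∧ ¬x4) ∨ (((¬x1 ∧ x2) ∧ ¬x3) ∧ ¬x4)) ∨ (((x1 ∧ ¬x2) ∧ x3) ∧ x4)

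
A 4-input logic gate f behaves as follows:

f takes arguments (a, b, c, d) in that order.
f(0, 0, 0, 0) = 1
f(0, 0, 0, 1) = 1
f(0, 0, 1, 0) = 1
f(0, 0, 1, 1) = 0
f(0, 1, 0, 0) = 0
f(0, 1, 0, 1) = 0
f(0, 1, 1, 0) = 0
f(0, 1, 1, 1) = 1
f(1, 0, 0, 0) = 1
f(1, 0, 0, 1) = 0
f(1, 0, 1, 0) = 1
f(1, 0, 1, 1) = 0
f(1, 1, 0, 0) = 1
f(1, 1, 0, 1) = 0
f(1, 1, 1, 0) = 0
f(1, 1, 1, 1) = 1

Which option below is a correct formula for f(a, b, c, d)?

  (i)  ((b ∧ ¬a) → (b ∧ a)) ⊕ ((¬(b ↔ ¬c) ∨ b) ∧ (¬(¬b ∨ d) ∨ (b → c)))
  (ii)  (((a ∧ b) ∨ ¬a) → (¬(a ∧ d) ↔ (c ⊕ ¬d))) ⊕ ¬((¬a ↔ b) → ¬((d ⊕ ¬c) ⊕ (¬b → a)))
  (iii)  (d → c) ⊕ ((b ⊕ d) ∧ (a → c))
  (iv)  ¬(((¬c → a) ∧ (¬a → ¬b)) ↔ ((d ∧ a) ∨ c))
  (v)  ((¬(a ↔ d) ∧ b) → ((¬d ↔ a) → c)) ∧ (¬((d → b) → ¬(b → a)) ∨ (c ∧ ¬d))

(i): at (0,0,0,0) it gives 0, but f = 1 — eliminated.
(ii): at (0,0,0,1) it gives 0, but f = 1 — eliminated.
(iv): at (0,0,0,0) it gives 0, but f = 1 — eliminated.
(v): at (0,0,0,1) it gives 0, but f = 1 — eliminated.
That leaves (iii). Evaluating it on every row reproduces the table of f exactly.

iii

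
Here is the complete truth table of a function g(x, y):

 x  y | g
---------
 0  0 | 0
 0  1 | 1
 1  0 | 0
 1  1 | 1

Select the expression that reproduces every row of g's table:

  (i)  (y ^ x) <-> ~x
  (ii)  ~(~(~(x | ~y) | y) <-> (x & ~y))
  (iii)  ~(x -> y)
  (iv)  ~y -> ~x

i

(ii) disagrees with g on (0,0) (formula → 1, table → 0); rule it out.
(iii) disagrees with g on (0,1) (formula → 0, table → 1); rule it out.
(iv) disagrees with g on (0,0) (formula → 1, table → 0); rule it out.
(i) is the remaining candidate, and it agrees with g on all 4 inputs.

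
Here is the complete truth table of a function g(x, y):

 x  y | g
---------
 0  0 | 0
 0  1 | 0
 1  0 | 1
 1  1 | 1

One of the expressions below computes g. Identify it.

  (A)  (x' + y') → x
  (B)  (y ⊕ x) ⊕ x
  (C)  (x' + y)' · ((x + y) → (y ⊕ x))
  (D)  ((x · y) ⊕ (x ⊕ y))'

(B): at (0,1) it gives 1, but g = 0 — eliminated.
(C): at (1,1) it gives 0, but g = 1 — eliminated.
(D): at (0,0) it gives 1, but g = 0 — eliminated.
(A) is the remaining candidate, and it agrees with g on all 4 inputs.

A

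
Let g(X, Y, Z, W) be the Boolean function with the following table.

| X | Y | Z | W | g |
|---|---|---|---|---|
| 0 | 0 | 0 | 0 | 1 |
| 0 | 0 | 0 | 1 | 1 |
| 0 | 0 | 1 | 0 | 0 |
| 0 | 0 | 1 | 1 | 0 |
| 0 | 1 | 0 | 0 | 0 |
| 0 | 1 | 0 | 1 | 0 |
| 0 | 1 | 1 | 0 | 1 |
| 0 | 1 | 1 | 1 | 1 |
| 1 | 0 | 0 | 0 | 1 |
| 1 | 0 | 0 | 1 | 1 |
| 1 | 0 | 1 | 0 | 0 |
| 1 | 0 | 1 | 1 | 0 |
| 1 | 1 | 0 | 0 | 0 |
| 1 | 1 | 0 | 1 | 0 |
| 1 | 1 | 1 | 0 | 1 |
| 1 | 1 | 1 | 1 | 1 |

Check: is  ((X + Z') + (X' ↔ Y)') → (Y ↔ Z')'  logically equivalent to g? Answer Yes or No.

Evaluate ((X + Z') + (X' ↔ Y)') → (Y ↔ Z')' on each row and compare to g:
  X=0, Y=0, Z=0, W=0: formula gives 1, g = 1 ✓
  X=0, Y=0, Z=0, W=1: formula gives 1, g = 1 ✓
  X=0, Y=0, Z=1, W=0: formula gives 0, g = 0 ✓
  X=0, Y=0, Z=1, W=1: formula gives 0, g = 0 ✓
  … (the remaining 12 rows also agree.)
No disagreement on any input; they are logically equivalent.

Yes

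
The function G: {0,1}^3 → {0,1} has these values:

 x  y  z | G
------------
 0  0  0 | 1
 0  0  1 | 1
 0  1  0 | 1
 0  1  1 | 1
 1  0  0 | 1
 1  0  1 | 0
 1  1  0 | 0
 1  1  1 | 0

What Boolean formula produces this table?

There are just 3 zero rows: (1,0,1), (1,1,0), (1,1,1). Their minterms are x·¬y·z, x·y·¬z, x·y·z; the OR of those covers precisely the 0-outputs, and negating it yields G.

G(x, y, z) = ((((x · y') · z) + ((x · y) · z')) + ((x · y) · z))'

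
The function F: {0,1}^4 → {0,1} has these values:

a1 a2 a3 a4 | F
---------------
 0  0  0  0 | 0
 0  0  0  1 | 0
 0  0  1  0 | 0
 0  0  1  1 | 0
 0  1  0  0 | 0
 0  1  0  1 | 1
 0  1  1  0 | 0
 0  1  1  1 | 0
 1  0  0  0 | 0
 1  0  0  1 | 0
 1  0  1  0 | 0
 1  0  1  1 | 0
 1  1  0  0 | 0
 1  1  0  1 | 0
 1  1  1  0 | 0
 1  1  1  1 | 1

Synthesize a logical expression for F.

Collect the rows where F=1 — (0,1,0,1), (1,1,1,1) — and write one minterm per row: ¬a1·a2·¬a3·a4, a1·a2·a3·a4. Their union (logical OR) reproduces the table exactly.

F(a1, a2, a3, a4) = (((not a1 and a2) and not a3) and a4) or (((a1 and a2) and a3) and a4)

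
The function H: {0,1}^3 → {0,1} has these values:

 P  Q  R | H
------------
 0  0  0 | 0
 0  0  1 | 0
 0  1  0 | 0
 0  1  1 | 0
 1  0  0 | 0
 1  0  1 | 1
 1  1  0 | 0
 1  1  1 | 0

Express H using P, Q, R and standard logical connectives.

H is 1 on exactly one input, (1,0,1), whose minterm is P·¬Q·R. So H is just that conjunction.

H(P, Q, R) = (P AND NOT Q) AND R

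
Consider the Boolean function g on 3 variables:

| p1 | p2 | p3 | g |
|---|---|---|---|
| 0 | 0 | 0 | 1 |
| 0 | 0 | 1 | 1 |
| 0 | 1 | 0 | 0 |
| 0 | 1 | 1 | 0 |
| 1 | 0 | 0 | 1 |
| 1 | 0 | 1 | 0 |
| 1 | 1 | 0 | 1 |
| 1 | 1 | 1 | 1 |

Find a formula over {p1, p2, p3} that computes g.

There are just 3 zero rows: (0,1,0), (0,1,1), (1,0,1). Their minterms are ¬p1·p2·¬p3, ¬p1·p2·p3, p1·¬p2·p3; the OR of those covers precisely the 0-outputs, and negating it yields g.

g(p1, p2, p3) = not ((((not p1 and p2) and not p3) or ((not p1 and p2) and p3)) or ((p1 and not p2) and p3))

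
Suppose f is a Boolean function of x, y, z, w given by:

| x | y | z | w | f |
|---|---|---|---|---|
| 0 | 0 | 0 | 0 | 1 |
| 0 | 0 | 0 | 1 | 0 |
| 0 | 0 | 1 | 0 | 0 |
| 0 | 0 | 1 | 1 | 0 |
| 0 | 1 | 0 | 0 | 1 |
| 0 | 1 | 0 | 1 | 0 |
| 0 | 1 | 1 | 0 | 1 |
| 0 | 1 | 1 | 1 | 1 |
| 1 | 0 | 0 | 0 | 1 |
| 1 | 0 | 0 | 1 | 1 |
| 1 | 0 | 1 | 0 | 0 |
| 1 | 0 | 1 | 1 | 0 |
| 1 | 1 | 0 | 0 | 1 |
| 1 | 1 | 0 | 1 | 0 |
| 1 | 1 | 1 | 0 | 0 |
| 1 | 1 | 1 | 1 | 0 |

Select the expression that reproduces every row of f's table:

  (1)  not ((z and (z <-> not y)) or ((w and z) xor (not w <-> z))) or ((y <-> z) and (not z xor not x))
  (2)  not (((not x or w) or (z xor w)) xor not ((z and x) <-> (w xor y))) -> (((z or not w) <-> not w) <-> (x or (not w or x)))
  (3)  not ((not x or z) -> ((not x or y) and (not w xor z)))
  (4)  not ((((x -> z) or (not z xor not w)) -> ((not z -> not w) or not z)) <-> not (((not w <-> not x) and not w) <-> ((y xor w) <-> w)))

1

(2) disagrees with f on (0,0,1,0) (formula → 1, table → 0); rule it out.
(3) disagrees with f on (0,0,0,0) (formula → 0, table → 1); rule it out.
(4) disagrees with f on (0,0,1,0) (formula → 1, table → 0); rule it out.
That leaves (1). Evaluating it on every row reproduces the table of f exactly.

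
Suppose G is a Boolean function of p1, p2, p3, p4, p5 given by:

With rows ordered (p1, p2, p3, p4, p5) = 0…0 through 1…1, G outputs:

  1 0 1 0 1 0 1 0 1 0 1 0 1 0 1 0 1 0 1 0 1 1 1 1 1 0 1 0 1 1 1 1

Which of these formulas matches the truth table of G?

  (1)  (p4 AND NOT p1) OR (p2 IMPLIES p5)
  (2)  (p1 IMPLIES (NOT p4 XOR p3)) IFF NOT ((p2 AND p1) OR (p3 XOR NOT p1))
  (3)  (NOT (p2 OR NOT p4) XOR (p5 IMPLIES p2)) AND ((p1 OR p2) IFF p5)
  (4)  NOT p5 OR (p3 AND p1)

4

(1) fails at (0,0,0,0,1): the formula yields 1, G is 0.
(2) fails at (0,0,0,0,0): the formula yields 0, G is 1.
(3) fails at (0,0,0,1,0): the formula yields 0, G is 1.
Only (4) survives; checking it on all 32 rows confirms it matches G.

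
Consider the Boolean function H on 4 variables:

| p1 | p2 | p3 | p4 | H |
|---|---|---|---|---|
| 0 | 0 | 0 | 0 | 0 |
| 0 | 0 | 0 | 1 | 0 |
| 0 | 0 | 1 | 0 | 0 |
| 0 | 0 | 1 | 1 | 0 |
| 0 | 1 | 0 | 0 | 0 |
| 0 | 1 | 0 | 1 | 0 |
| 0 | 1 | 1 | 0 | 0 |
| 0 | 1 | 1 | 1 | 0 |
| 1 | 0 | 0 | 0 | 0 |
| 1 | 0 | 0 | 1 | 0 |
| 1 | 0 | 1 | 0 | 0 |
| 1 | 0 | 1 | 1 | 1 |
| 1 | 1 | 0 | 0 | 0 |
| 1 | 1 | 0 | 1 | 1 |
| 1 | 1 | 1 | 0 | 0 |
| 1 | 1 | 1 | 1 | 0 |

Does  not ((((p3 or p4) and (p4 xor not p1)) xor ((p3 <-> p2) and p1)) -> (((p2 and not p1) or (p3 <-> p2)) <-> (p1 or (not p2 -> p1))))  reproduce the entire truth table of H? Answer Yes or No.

Yes

Evaluate not ((((p3 or p4) and (p4 xor not p1)) xor ((p3 <-> p2) and p1)) -> (((p2 and not p1) or (p3 <-> p2)) <-> (p1 or (not p2 -> p1)))) on each row and compare to H:
  p1=0, p2=0, p3=0, p4=0: formula gives 0, H = 0 ✓
  p1=0, p2=0, p3=0, p4=1: formula gives 0, H = 0 ✓
  p1=0, p2=0, p3=1, p4=0: formula gives 0, H = 0 ✓
  p1=0, p2=0, p3=1, p4=1: formula gives 0, H = 0 ✓
  … (the remaining 12 rows also agree.)
All 16 rows match — the expression computes H exactly.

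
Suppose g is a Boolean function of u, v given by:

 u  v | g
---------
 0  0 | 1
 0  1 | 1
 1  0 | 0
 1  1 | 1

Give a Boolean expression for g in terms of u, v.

This is u → v (false only at 1,0).

g(u, v) = u → v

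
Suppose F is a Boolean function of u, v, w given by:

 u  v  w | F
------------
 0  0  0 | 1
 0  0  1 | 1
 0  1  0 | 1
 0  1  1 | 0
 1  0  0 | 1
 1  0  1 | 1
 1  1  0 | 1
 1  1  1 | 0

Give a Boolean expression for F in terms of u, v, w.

F(u, v, w) = ~(((~u & v) & w) | ((u & v) & w))

The 0-rows are (0,1,1), (1,1,1). Take each as a conjunction (¬u·v·w, u·v·w), form their disjunction, and complement — that gives a formula that is 1 everywhere F is.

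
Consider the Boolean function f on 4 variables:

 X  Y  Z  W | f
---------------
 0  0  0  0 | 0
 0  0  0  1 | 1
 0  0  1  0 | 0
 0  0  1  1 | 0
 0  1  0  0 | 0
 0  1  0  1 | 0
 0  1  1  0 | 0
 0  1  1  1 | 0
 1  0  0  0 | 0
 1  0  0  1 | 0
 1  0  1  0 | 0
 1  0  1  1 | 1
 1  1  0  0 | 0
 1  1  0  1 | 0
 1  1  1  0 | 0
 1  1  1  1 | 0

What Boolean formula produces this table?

f(X, Y, Z, W) = (((not X and not Y) and not Z) and W) or (((X and not Y) and Z) and W)

Collect the rows where f=1 — (0,0,0,1), (1,0,1,1) — and write one minterm per row: ¬X·¬Y·¬Z·W, X·¬Y·Z·W. Their union (logical OR) reproduces the table exactly.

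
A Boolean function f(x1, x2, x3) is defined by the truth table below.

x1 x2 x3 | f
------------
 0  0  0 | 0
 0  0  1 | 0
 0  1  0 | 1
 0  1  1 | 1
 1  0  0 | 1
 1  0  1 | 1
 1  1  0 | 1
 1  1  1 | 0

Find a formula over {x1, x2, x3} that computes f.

f(x1, x2, x3) = ((((x1' · x2') · x3') + ((x1' · x2') · x3)) + ((x1 · x2) · x3))'

There are just 3 zero rows: (0,0,0), (0,0,1), (1,1,1). Their minterms are ¬x1·¬x2·¬x3, ¬x1·¬x2·x3, x1·x2·x3; the OR of those covers precisely the 0-outputs, and negating it yields f.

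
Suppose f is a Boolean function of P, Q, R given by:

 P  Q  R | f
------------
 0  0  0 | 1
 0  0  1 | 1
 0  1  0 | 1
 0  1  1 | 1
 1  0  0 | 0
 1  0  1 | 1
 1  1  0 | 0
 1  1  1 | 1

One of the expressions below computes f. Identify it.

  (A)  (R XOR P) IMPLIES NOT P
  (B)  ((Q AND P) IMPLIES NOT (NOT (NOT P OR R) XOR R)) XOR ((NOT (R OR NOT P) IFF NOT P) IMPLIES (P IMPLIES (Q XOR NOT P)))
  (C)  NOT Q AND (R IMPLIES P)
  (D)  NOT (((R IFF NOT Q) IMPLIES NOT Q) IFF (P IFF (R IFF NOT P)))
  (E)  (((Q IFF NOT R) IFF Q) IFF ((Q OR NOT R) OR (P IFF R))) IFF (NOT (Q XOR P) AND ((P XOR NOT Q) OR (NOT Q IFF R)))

(B): at (0,0,0) it gives 0, but f = 1 — eliminated.
(C): at (0,0,1) it gives 0, but f = 1 — eliminated.
(D): at (0,0,0) it gives 0, but f = 1 — eliminated.
(E): at (0,1,0) it gives 0, but f = 1 — eliminated.
Only (A) survives; checking it on all 8 rows confirms it matches f.

A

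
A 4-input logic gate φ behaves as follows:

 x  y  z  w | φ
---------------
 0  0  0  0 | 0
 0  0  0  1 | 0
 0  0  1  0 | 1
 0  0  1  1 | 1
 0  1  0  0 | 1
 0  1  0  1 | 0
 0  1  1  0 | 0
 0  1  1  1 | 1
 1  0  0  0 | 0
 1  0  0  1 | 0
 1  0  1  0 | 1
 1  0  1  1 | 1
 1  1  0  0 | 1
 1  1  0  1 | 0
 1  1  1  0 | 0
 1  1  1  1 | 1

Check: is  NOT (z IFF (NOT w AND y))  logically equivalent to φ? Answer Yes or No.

Evaluate NOT (z IFF (NOT w AND y)) on each row and compare to φ:
  x=0, y=0, z=0, w=0: formula gives 0, φ = 0 ✓
  x=0, y=0, z=0, w=1: formula gives 0, φ = 0 ✓
  x=0, y=0, z=1, w=0: formula gives 1, φ = 1 ✓
  x=0, y=0, z=1, w=1: formula gives 1, φ = 1 ✓
  … (the remaining 12 rows also agree.)
All 16 rows match — the expression computes φ exactly.

Yes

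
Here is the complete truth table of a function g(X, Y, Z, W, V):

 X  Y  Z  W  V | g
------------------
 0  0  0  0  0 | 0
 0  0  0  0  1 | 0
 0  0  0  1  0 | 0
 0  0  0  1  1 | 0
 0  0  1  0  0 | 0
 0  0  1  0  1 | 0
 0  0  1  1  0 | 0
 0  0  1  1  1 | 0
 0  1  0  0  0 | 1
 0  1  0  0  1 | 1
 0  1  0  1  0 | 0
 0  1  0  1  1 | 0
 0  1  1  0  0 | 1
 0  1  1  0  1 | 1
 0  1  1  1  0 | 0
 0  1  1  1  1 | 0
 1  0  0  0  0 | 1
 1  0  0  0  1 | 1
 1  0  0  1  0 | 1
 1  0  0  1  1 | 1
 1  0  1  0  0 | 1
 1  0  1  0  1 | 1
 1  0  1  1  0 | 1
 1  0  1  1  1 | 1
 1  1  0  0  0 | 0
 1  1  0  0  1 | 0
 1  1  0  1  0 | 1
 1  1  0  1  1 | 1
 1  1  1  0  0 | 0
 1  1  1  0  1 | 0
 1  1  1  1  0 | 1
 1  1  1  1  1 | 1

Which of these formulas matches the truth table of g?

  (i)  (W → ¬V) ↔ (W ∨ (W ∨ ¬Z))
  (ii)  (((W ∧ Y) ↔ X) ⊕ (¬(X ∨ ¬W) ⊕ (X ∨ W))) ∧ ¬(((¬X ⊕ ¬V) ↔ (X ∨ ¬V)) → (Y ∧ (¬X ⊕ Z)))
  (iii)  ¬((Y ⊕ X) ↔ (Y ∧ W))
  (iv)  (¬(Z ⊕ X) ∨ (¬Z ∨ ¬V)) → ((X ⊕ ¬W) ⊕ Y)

iii

(i) disagrees with g on (0,0,0,0,0) (formula → 1, table → 0); rule it out.
(ii) disagrees with g on (0,1,0,0,0) (formula → 0, table → 1); rule it out.
(iv) disagrees with g on (0,0,0,0,0) (formula → 1, table → 0); rule it out.
(iii) is the remaining candidate, and it agrees with g on all 32 inputs.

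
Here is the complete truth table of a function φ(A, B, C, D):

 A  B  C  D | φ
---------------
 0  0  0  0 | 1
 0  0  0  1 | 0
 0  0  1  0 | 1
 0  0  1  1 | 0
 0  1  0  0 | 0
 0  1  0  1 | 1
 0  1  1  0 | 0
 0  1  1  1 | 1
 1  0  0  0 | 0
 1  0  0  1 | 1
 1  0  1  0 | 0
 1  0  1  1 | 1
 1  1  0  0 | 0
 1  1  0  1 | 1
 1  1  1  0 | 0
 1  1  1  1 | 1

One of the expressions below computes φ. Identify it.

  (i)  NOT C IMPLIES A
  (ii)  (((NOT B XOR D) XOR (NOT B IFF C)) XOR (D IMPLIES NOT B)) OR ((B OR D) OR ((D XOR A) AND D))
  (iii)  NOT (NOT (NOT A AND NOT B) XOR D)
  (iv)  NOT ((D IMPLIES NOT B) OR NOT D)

(i): at (0,0,0,0) it gives 0, but φ = 1 — eliminated.
(ii): at (0,0,0,0) it gives 0, but φ = 1 — eliminated.
(iv): at (0,0,0,0) it gives 0, but φ = 1 — eliminated.
Only (iii) survives; checking it on all 16 rows confirms it matches φ.

iii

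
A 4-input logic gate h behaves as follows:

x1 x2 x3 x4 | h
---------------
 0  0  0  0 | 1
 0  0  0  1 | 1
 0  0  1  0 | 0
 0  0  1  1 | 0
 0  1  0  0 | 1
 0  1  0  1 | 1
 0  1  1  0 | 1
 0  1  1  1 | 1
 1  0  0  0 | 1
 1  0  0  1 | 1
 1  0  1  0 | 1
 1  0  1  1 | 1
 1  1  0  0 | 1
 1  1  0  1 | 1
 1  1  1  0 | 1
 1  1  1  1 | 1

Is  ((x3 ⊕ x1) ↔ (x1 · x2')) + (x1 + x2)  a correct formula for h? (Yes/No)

Check the formula against h row by row:
  x1=0, x2=0, x3=0, x4=0: formula gives 1, h = 1 ✓
  x1=0, x2=0, x3=0, x4=1: formula gives 1, h = 1 ✓
  x1=0, x2=0, x3=1, x4=0: formula gives 0, h = 0 ✓
  x1=0, x2=0, x3=1, x4=1: formula gives 0, h = 0 ✓
  … (the remaining 12 rows also agree.)
No disagreement on any input; they are logically equivalent.

Yes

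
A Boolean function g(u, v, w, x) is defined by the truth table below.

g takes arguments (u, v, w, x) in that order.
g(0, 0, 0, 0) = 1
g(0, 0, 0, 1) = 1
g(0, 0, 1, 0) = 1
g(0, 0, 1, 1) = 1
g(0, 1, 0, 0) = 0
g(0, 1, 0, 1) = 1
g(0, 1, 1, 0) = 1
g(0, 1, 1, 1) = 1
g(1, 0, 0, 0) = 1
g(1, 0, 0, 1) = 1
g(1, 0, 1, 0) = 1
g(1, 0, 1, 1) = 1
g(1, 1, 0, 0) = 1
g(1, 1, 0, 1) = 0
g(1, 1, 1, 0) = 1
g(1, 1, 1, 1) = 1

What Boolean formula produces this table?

The 0-rows are (0,1,0,0), (1,1,0,1). Take each as a conjunction (¬u·v·¬w·¬x, u·v·¬w·x), form their disjunction, and complement — that gives a formula that is 1 everywhere g is.

g(u, v, w, x) = NOT ((((NOT u AND v) AND NOT w) AND NOT x) OR (((u AND v) AND NOT w) AND x))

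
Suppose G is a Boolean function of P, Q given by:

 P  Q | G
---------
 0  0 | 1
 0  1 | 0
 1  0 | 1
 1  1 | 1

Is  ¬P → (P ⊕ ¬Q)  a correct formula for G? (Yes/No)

Yes

Check the formula against G row by row:
  P=0, Q=0: formula gives 1, G = 1 ✓
  P=0, Q=1: formula gives 0, G = 0 ✓
  P=1, Q=0: formula gives 1, G = 1 ✓
  P=1, Q=1: formula gives 1, G = 1 ✓
No disagreement on any input; they are logically equivalent.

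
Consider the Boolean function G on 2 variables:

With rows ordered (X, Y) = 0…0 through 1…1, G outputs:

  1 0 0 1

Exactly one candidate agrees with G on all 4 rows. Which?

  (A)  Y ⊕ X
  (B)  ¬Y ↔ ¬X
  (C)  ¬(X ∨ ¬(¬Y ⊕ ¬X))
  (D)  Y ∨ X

(A) fails at (0,0): the formula yields 0, G is 1.
(C) fails at (0,0): the formula yields 0, G is 1.
(D) fails at (0,0): the formula yields 0, G is 1.
Only (B) survives; checking it on all 4 rows confirms it matches G.

B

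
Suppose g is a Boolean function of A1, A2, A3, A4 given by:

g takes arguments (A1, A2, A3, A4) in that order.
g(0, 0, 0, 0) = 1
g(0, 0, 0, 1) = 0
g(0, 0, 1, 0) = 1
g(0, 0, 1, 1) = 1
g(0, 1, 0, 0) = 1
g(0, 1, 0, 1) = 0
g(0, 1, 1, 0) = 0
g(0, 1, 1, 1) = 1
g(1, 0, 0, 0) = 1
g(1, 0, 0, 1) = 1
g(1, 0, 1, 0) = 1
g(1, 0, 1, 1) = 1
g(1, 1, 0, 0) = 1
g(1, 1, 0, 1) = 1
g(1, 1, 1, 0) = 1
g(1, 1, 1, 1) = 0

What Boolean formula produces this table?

g(A1, A2, A3, A4) = not ((((((not A1 and not A2) and not A3) and A4) or (((not A1 and A2) and not A3) and A4)) or (((not A1 and A2) and A3) and not A4)) or (((A1 and A2) and A3) and A4))

g is 0 on only 4 rows — (0,0,0,1), (0,1,0,1), (0,1,1,0), (1,1,1,1). Writing each as a minterm (¬A1·¬A2·¬A3·A4, ¬A1·A2·¬A3·A4, ¬A1·A2·A3·¬A4, A1·A2·A3·A4) and OR-ing them characterizes exactly where g=0, so g is the negation of that disjunction.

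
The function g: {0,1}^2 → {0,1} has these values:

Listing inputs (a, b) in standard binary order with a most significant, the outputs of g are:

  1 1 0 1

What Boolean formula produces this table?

g(a, b) = a -> b

This is a → b (false only at 1,0).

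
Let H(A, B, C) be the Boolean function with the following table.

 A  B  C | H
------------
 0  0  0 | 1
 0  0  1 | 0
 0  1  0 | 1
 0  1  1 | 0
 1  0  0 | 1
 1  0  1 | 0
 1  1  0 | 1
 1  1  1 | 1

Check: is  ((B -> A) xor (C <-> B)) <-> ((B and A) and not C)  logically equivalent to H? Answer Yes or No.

Check the formula against H row by row:
  A=0, B=0, C=0: formula gives 1, H = 1 ✓
  A=0, B=0, C=1: formula gives 0, H = 0 ✓
  A=0, B=1, C=0: formula gives 1, H = 1 ✓
  A=0, B=1, C=1: formula gives 0, H = 0 ✓
  A=1, B=0, C=0: formula gives 1, H = 1 ✓
  … (the remaining 3 rows also agree.)
Every row agrees, so the formula is equivalent.

Yes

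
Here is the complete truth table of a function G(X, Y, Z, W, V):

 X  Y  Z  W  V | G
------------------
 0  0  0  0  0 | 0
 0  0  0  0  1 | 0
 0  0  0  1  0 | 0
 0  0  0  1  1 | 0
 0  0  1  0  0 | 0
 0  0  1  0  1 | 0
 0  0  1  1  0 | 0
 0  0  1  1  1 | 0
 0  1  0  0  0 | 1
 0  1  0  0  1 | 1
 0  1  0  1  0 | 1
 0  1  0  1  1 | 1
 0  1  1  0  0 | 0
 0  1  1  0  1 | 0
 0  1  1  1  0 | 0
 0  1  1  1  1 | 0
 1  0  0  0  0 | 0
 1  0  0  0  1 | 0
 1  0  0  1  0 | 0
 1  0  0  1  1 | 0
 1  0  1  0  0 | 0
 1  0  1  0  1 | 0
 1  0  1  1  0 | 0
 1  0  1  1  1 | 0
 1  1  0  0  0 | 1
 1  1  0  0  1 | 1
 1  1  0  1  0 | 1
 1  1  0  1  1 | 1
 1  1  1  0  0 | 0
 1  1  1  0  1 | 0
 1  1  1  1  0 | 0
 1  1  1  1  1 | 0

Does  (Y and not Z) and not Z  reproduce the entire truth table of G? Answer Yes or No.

Evaluate (Y and not Z) and not Z on each row and compare to G:
  X=0, Y=0, Z=0, W=0, V=0: formula gives 0, G = 0 ✓
  X=0, Y=0, Z=0, W=0, V=1: formula gives 0, G = 0 ✓
  X=0, Y=0, Z=0, W=1, V=0: formula gives 0, G = 0 ✓
  X=0, Y=0, Z=0, W=1, V=1: formula gives 0, G = 0 ✓
  … (the remaining 28 rows also agree.)
No disagreement on any input; they are logically equivalent.

Yes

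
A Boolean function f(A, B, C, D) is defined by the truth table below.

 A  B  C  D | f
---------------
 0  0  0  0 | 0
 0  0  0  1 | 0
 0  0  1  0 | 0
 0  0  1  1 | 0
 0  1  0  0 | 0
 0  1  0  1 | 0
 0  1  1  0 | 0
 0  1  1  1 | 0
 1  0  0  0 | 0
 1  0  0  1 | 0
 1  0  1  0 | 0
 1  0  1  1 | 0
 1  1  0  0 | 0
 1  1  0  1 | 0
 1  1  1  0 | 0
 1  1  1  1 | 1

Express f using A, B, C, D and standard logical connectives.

The output is 1 only when every input is 1 — the AND of all inputs.

f(A, B, C, D) = ((A ∧ B) ∧ C) ∧ D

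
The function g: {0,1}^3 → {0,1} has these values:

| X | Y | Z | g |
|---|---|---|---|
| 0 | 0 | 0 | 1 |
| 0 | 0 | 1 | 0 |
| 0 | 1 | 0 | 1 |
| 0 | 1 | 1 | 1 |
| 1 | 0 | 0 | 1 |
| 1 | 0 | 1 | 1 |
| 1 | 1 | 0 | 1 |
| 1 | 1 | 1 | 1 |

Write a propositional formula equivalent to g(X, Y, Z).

g(X, Y, Z) = ¬((¬X ∧ ¬Y) ∧ Z)

Only row (0,0,1) gives 0. So g is 1 everywhere except there — the complement of the minterm ¬X·¬Y·Z.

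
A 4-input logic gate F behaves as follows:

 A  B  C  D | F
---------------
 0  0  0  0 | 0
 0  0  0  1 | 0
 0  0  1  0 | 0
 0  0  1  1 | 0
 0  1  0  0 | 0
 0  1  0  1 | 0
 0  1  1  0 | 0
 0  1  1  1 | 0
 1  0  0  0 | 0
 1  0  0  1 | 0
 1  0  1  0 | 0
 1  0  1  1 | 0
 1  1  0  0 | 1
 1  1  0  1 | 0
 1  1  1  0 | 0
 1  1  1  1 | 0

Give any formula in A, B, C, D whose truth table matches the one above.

F(A, B, C, D) = ((A and B) and not C) and not D

Only row (1,1,0,0) gives 1. That row's minterm A·B·¬C·¬D is F directly.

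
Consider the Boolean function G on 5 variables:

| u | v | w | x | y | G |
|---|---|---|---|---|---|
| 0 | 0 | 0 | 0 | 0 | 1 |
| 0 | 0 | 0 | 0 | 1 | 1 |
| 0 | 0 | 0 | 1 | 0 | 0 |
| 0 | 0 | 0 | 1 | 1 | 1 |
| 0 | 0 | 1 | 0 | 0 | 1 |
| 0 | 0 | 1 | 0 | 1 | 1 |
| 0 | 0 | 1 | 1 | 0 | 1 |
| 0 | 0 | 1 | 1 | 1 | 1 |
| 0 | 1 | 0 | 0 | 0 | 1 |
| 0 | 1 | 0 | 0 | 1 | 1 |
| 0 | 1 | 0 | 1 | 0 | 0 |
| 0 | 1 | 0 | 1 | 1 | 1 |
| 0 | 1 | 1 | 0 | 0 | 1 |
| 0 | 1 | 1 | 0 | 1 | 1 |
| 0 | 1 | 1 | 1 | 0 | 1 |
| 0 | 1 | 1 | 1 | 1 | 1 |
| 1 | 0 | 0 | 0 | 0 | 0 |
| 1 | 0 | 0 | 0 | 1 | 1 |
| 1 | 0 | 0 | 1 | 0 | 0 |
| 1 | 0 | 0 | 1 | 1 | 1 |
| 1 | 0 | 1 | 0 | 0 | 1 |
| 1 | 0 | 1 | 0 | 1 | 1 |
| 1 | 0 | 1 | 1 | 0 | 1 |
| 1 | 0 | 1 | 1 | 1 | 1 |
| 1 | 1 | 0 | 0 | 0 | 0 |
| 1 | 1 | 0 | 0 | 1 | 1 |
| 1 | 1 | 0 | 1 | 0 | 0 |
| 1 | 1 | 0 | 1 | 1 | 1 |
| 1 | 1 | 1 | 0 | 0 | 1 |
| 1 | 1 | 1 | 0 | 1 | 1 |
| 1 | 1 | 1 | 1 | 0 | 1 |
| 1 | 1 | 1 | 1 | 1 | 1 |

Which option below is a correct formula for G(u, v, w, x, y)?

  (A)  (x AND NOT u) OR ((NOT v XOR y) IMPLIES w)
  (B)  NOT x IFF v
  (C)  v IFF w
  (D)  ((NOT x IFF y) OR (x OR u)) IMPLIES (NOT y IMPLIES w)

D

(A): at (0,0,0,0,0) it gives 0, but G = 1 — eliminated.
(B): at (0,0,0,0,0) it gives 0, but G = 1 — eliminated.
(C): at (0,0,0,1,0) it gives 1, but G = 0 — eliminated.
(D) is the remaining candidate, and it agrees with G on all 32 inputs.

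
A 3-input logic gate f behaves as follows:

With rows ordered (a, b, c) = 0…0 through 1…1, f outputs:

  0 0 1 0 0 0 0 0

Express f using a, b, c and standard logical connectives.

f is 1 on exactly one input, (0,1,0), whose minterm is ¬a·b·¬c. So f is just that conjunction.

f(a, b, c) = (a' · b) · c'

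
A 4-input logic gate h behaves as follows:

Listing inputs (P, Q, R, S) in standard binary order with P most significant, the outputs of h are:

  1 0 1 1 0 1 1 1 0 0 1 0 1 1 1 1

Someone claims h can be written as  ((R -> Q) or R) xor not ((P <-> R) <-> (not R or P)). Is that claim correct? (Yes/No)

Evaluate ((R -> Q) or R) xor not ((P <-> R) <-> (not R or P)) on each row and compare to h:
  P=0, Q=0, R=0, S=0: formula gives 1, h = 1 ✓
  P=0, Q=0, R=0, S=1: formula gives 1, but h = 0 ✗
Row (0,0,0,1) is a counterexample, so the formula is not equivalent to h.

No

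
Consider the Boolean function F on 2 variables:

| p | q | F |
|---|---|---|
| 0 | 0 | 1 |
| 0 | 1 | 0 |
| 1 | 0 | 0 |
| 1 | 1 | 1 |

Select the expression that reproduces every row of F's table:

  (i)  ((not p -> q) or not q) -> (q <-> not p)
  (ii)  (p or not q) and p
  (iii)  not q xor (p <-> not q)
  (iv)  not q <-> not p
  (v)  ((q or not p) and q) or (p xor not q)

(i) fails at (0,0): the formula yields 0, F is 1.
(ii) fails at (0,0): the formula yields 0, F is 1.
(iii) fails at (0,1): the formula yields 1, F is 0.
(v) fails at (0,1): the formula yields 1, F is 0.
Only (iv) survives; checking it on all 4 rows confirms it matches F.

iv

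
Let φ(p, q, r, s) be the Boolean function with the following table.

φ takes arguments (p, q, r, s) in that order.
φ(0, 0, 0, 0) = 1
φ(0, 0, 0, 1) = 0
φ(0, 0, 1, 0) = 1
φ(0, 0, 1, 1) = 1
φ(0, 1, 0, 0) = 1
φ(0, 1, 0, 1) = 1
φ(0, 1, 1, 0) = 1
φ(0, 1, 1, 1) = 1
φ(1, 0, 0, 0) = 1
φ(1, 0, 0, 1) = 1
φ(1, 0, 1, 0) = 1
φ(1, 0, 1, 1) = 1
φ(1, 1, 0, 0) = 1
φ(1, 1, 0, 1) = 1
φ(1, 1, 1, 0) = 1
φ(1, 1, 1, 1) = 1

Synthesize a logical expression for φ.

Only row (0,0,0,1) gives 0. So φ is 1 everywhere except there — the complement of the minterm ¬p·¬q·¬r·s.

φ(p, q, r, s) = ~(((~p & ~q) & ~r) & s)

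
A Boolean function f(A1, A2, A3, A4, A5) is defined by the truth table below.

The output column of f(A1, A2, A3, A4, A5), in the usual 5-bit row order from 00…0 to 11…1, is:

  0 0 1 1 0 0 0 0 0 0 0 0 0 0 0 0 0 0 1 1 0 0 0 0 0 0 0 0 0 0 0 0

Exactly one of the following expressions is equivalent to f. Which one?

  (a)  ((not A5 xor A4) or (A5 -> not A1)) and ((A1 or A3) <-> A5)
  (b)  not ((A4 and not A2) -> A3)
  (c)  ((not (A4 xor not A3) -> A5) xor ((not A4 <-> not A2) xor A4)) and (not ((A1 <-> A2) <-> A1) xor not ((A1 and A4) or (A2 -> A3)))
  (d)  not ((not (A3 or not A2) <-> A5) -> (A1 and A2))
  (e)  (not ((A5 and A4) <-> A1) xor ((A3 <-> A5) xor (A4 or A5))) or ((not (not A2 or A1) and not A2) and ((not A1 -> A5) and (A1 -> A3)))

(a): at (0,0,0,0,0) it gives 1, but f = 0 — eliminated.
(c): at (0,0,0,1,1) it gives 0, but f = 1 — eliminated.
(d): at (0,0,0,0,0) it gives 1, but f = 0 — eliminated.
(e): at (0,0,0,0,0) it gives 1, but f = 0 — eliminated.
Only (b) survives; checking it on all 32 rows confirms it matches f.

b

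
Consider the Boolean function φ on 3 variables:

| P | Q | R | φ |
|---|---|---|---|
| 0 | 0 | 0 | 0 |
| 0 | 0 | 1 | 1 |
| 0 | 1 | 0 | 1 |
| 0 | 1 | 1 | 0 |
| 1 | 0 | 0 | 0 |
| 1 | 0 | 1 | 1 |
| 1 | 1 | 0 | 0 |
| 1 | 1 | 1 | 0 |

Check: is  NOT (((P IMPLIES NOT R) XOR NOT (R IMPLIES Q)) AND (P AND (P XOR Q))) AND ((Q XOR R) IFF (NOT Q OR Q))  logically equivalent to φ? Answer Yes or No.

No

Evaluate NOT (((P IMPLIES NOT R) XOR NOT (R IMPLIES Q)) AND (P AND (P XOR Q))) AND ((Q XOR R) IFF (NOT Q OR Q)) on each row and compare to φ:
  P=0, Q=0, R=0: formula gives 0, φ = 0 ✓
  P=0, Q=0, R=1: formula gives 1, φ = 1 ✓
  P=0, Q=1, R=0: formula gives 1, φ = 1 ✓
  P=0, Q=1, R=1: formula gives 0, φ = 0 ✓
  P=1, Q=0, R=0: formula gives 0, φ = 0 ✓
  P=1, Q=0, R=1: formula gives 0, but φ = 1 ✗
A single disagreement suffices: at (1,0,1) they differ, so the formula does not compute φ.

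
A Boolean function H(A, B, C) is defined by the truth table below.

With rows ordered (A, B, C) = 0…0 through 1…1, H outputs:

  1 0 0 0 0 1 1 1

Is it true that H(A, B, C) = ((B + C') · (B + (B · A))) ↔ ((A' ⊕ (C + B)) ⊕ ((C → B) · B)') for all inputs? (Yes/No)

Check the formula against H row by row:
  A=0, B=0, C=0: formula gives 1, H = 1 ✓
  A=0, B=0, C=1: formula gives 0, H = 0 ✓
  A=0, B=1, C=0: formula gives 0, H = 0 ✓
  A=0, B=1, C=1: formula gives 0, H = 0 ✓
  A=1, B=0, C=0: formula gives 0, H = 0 ✓
  …and likewise for the remaining 3 rows.
All 8 rows match — the expression computes H exactly.

Yes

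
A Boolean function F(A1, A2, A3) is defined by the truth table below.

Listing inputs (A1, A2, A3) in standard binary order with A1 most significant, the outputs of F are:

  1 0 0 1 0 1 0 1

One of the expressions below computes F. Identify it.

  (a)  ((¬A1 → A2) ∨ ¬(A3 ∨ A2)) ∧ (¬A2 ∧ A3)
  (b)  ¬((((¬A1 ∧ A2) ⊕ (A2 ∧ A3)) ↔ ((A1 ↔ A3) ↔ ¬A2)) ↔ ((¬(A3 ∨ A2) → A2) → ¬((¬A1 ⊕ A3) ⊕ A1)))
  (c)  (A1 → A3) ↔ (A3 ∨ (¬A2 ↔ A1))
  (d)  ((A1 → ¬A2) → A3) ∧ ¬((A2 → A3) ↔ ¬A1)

b

(a) disagrees with F on (0,0,0) (formula → 0, table → 1); rule it out.
(c) disagrees with F on (0,0,0) (formula → 0, table → 1); rule it out.
(d) disagrees with F on (0,0,0) (formula → 0, table → 1); rule it out.
That leaves (b). Evaluating it on every row reproduces the table of F exactly.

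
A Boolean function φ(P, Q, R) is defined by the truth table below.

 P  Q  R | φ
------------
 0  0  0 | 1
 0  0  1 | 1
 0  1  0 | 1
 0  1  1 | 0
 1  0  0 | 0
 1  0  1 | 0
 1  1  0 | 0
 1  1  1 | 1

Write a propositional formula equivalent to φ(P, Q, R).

φ(P, Q, R) = ((((not P and not Q) and not R) or ((not P and not Q) and R)) or ((not P and Q) and not R)) or ((P and Q) and R)

φ=1 on 4 inputs: (0,0,0), (0,0,1), (0,1,0), (1,1,1). Reading each as a conjunction of literals (¬P·¬Q·¬R, ¬P·¬Q·R, ¬P·Q·¬R, P·Q·R) and taking the OR gives the canonical DNF.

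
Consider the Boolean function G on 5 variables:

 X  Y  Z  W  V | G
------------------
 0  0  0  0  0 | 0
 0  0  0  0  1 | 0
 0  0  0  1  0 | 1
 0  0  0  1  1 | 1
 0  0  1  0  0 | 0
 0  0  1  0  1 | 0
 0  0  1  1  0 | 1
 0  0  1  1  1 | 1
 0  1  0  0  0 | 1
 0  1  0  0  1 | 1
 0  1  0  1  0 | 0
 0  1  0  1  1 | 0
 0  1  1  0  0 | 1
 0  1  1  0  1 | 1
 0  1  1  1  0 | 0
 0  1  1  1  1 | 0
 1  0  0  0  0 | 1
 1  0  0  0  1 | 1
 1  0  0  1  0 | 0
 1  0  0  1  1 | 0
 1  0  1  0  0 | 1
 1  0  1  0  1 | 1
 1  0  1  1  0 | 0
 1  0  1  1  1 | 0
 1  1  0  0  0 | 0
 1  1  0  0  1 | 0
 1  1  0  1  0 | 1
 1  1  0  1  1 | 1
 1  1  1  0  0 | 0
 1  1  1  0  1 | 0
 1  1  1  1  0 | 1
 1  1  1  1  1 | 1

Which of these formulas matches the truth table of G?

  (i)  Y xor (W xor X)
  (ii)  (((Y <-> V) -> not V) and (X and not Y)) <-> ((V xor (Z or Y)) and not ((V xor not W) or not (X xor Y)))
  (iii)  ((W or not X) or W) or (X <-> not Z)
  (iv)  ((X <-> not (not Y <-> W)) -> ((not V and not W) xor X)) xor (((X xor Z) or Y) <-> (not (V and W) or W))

(ii) fails at (0,0,0,0,0): the formula yields 1, G is 0.
(iii) fails at (0,0,0,0,0): the formula yields 1, G is 0.
(iv) fails at (0,0,0,0,0): the formula yields 1, G is 0.
(i) is the remaining candidate, and it agrees with G on all 32 inputs.

i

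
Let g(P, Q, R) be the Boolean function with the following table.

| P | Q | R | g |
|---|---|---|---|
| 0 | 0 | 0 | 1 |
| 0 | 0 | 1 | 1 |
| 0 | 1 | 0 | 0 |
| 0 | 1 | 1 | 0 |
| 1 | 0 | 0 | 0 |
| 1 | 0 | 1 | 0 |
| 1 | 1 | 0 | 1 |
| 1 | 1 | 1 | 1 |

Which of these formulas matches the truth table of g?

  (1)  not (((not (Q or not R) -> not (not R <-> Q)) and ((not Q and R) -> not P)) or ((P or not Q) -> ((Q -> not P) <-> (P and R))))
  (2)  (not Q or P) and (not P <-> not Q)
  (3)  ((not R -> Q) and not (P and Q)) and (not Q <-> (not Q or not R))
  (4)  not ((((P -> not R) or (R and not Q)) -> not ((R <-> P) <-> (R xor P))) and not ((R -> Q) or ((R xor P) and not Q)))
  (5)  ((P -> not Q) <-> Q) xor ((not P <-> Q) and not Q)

(1) fails at (0,0,0): the formula yields 0, g is 1.
(3) fails at (0,0,0): the formula yields 0, g is 1.
(4) fails at (0,1,0): the formula yields 1, g is 0.
(5) fails at (0,0,0): the formula yields 0, g is 1.
That leaves (2). Evaluating it on every row reproduces the table of g exactly.

2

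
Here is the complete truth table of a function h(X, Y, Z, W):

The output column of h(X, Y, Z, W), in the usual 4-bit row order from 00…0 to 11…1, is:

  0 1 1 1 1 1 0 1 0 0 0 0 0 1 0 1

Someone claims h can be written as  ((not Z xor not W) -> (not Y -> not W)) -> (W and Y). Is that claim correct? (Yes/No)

No

Evaluate ((not Z xor not W) -> (not Y -> not W)) -> (W and Y) on each row and compare to h:
  X=0, Y=0, Z=0, W=0: formula gives 0, h = 0 ✓
  X=0, Y=0, Z=0, W=1: formula gives 1, h = 1 ✓
  X=0, Y=0, Z=1, W=0: formula gives 0, but h = 1 ✗
A single disagreement suffices: at (0,0,1,0) they differ, so the formula does not compute h.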